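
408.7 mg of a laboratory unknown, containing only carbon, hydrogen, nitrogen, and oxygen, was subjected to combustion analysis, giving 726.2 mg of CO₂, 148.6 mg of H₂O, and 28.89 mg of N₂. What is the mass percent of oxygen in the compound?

40.37%

mol C = 0.7262 g CO₂ ÷ 44.009 g/mol = 0.016501 mol
mol H = 2 × 0.1486 g H₂O ÷ 18.015 g/mol = 0.016497 mol
mol N = 2 × 0.02889 g N₂ ÷ 28.014 g/mol = 0.0020625 mol
mass O = 0.4087 − (0.19820 + 0.016629 + 0.028890) = 0.16499 g → mol O = 0.16499 ÷ 15.999 = 0.010312 mol
mass % O = 0.16499 g ÷ 0.4087 g × 100%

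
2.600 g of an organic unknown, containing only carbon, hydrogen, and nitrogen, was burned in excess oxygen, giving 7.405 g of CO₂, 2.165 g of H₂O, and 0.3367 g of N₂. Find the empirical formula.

C7H10N

mol C = 7.405 g CO₂ ÷ 44.009 g/mol = 0.16826 mol
mol H = 2 × 2.165 g H₂O ÷ 18.015 g/mol = 0.24036 mol
mol N = 2 × 0.3367 g N₂ ÷ 28.014 g/mol = 0.024038 mol
Divide by the smallest (0.024038 mol): C 7.000, H 9.999, N 1.000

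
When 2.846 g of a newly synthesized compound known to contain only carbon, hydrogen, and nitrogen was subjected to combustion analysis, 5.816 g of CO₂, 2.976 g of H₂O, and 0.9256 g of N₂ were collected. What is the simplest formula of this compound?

C2H5N

mol C = 5.816 g CO₂ ÷ 44.009 g/mol = 0.13215 mol
mol H = 2 × 2.976 g H₂O ÷ 18.015 g/mol = 0.33039 mol
mol N = 2 × 0.9256 g N₂ ÷ 28.014 g/mol = 0.066081 mol
Divide by the smallest (0.066081 mol): C 2.000, H 5.000, N 1.000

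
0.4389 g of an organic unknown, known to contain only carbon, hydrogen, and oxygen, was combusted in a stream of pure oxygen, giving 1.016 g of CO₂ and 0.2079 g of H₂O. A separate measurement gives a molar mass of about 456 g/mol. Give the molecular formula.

C24H24O9

mol C = 1.016 g CO₂ ÷ 44.009 g/mol = 0.023086 mol
mol H = 2 × 0.2079 g H₂O ÷ 18.015 g/mol = 0.023081 mol
mass O = 0.4389 − (0.27729 + 0.023265) = 0.13835 g → mol O = 0.13835 ÷ 15.999 = 0.0086472 mol
Divide by the smallest (0.0086472 mol): C 2.670, H 2.669, O 1.000
Multiplying each by 3 gives whole numbers: C 8.01, H 8.01, O 3.00
Empirical formula: C8H8O3
Empirical-formula mass = 152.15 g/mol; 456 ÷ 152.15 ≈ 3, so the molecular formula is C24H24O9.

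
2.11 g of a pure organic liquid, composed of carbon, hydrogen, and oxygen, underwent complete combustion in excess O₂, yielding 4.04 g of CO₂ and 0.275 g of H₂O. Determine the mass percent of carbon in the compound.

mol C = 4.04 g CO₂ ÷ 44.009 g/mol = 0.09180 mol
mol H = 2 × 0.275 g H₂O ÷ 18.015 g/mol = 0.03053 mol
mass O = 2.11 − (1.103 + 0.03077) = 0.9766 g → mol O = 0.9766 ÷ 15.999 = 0.06104 mol
mass % C = 1.103 g ÷ 2.11 g × 100%

52.3%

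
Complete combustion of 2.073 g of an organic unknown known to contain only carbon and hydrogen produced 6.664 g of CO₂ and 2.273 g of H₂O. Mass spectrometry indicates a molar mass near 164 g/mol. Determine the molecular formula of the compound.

mol C = 6.664 g CO₂ ÷ 44.009 g/mol = 0.15142 mol
mol H = 2 × 2.273 g H₂O ÷ 18.015 g/mol = 0.25235 mol
Divide by the smallest (0.15142 mol): C 1.000, H 1.666
Multiplying each by 3 gives whole numbers: C 3.00, H 5.00
Empirical formula: C3H5
Empirical-formula mass = 41.07 g/mol; 164 ÷ 41.07 ≈ 4, so the molecular formula is C12H20.

C12H20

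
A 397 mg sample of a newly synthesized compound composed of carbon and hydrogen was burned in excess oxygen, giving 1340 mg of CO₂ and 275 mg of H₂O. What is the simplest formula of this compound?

CH

mol C = 1.34 g CO₂ ÷ 44.009 g/mol = 0.03045 mol
mol H = 2 × 0.275 g H₂O ÷ 18.015 g/mol = 0.03053 mol
Divide by the smallest (0.03045 mol): C 1.000, H 1.003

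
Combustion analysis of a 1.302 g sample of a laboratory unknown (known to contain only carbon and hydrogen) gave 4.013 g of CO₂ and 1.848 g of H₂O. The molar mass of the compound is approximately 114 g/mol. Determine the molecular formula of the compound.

mol C = 4.013 g CO₂ ÷ 44.009 g/mol = 0.091186 mol
mol H = 2 × 1.848 g H₂O ÷ 18.015 g/mol = 0.20516 mol
Divide by the smallest (0.091186 mol): C 1.000, H 2.250
Multiplying each by 4 gives whole numbers: C 4.00, H 9.00
Empirical formula: C4H9
Empirical-formula mass = 57.12 g/mol; 114 ÷ 57.12 ≈ 2, so the molecular formula is C8H18.

C8H18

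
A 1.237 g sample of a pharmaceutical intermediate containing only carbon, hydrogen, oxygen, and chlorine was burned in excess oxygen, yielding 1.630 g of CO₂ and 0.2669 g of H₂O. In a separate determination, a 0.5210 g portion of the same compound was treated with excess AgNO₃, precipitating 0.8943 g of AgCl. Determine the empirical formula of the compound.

mol C = 1.630 g CO₂ ÷ 44.009 g/mol = 0.037038 mol
mol H = 2 × 0.2669 g H₂O ÷ 18.015 g/mol = 0.029631 mol
From the AgCl data: mol Cl per gram of compound = (0.8943 ÷ 143.318) ÷ 0.5210 = 0.011977 mol/g, so in the 1.237 g combustion sample mol Cl = 0.014815 mol
mass O = 1.237 − (0.44486 + 0.029868 + 0.52521) = 0.23706 g → mol O = 0.23706 ÷ 15.999 = 0.014817 mol
Divide by the smallest (0.014815 mol): C 2.500, H 2.000, Cl 1.000, O 1.000
Multiplying each by 2 gives whole numbers: C 5.00, H 4.00, Cl 2.00, O 2.00

C5H4Cl2O2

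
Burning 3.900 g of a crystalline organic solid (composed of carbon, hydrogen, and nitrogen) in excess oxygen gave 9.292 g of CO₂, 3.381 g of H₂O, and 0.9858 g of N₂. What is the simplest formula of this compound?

mol C = 9.292 g CO₂ ÷ 44.009 g/mol = 0.21114 mol
mol H = 2 × 3.381 g H₂O ÷ 18.015 g/mol = 0.37535 mol
mol N = 2 × 0.9858 g N₂ ÷ 28.014 g/mol = 0.070379 mol
Divide by the smallest (0.070379 mol): C 3.000, H 5.333, N 1.000
Multiplying each by 3 gives whole numbers: C 9.00, H 16.00, N 3.00

C9H16N3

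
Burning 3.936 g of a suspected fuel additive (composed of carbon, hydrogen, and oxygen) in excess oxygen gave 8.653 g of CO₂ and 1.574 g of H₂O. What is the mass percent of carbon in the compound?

60.00%

mol C = 8.653 g CO₂ ÷ 44.009 g/mol = 0.19662 mol
mol H = 2 × 1.574 g H₂O ÷ 18.015 g/mol = 0.17474 mol
mass O = 3.936 − (2.3616 + 0.17614) = 1.3983 g → mol O = 1.3983 ÷ 15.999 = 0.087397 mol
mass % C = 2.3616 g ÷ 3.936 g × 100%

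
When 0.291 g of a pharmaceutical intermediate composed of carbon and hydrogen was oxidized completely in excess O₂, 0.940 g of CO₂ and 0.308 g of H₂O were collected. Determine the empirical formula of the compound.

C5H8

mol C = 0.940 g CO₂ ÷ 44.009 g/mol = 0.02136 mol
mol H = 2 × 0.308 g H₂O ÷ 18.015 g/mol = 0.03419 mol
Divide by the smallest (0.02136 mol): C 1.000, H 1.601
Multiplying each by 5 gives whole numbers: C 5.00, H 8.00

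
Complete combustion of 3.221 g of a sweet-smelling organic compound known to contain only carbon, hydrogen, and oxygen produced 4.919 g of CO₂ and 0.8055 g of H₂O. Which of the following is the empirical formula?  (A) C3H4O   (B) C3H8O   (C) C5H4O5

mol C = 4.919 g CO₂ ÷ 44.009 g/mol = 0.11177 mol
mol H = 2 × 0.8055 g H₂O ÷ 18.015 g/mol = 0.089425 mol
mass O = 3.221 − (1.3425 + 0.090141) = 1.7884 g → mol O = 1.7884 ÷ 15.999 = 0.11178 mol
Divide by the smallest (0.089425 mol): C 1.250, H 1.000, O 1.250
Multiplying each by 4 gives whole numbers: C 5.00, H 4.00, O 5.00

(C) C5H4O5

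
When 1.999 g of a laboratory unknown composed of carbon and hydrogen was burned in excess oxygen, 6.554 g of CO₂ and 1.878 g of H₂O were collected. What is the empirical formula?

C5H7

mol C = 6.554 g CO₂ ÷ 44.009 g/mol = 0.14892 mol
mol H = 2 × 1.878 g H₂O ÷ 18.015 g/mol = 0.20849 mol
Divide by the smallest (0.14892 mol): C 1.000, H 1.400
Multiplying each by 5 gives whole numbers: C 5.00, H 7.00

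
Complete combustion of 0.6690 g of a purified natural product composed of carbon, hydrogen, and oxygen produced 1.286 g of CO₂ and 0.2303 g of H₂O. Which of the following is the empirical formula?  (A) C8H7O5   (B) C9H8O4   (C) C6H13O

(A) C8H7O5

mol C = 1.286 g CO₂ ÷ 44.009 g/mol = 0.029221 mol
mol H = 2 × 0.2303 g H₂O ÷ 18.015 g/mol = 0.025568 mol
mass O = 0.6690 − (0.35098 + 0.025772) = 0.29225 g → mol O = 0.29225 ÷ 15.999 = 0.018267 mol
Divide by the smallest (0.018267 mol): C 1.600, H 1.400, O 1.000
Multiplying each by 5 gives whole numbers: C 8.00, H 7.00, O 5.00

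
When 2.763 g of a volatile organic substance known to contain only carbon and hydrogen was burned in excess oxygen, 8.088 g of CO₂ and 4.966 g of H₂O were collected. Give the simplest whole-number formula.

mol C = 8.088 g CO₂ ÷ 44.009 g/mol = 0.18378 mol
mol H = 2 × 4.966 g H₂O ÷ 18.015 g/mol = 0.55132 mol
Divide by the smallest (0.18378 mol): C 1.000, H 3.000

CH3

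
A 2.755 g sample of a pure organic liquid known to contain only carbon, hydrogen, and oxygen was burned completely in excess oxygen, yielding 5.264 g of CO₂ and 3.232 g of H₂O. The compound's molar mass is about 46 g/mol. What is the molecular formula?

C2H6O

mol C = 5.264 g CO₂ ÷ 44.009 g/mol = 0.11961 mol
mol H = 2 × 3.232 g H₂O ÷ 18.015 g/mol = 0.35881 mol
mass O = 2.755 − (1.4367 + 0.36168) = 0.95666 g → mol O = 0.95666 ÷ 15.999 = 0.059795 mol
Divide by the smallest (0.059795 mol): C 2.000, H 6.001, O 1.000
Empirical formula: C2H6O
Empirical-formula mass = 46.07 g/mol; 46 ÷ 46.07 ≈ 1, so the molecular formula is C2H6O.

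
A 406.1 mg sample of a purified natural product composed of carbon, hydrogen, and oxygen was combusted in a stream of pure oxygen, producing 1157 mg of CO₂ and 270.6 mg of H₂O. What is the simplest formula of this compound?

C7H8O

mol C = 1.157 g CO₂ ÷ 44.009 g/mol = 0.026290 mol
mol H = 2 × 0.2706 g H₂O ÷ 18.015 g/mol = 0.030042 mol
mass O = 0.4061 − (0.31577 + 0.030282) = 0.060048 g → mol O = 0.060048 ÷ 15.999 = 0.0037532 mol
Divide by the smallest (0.0037532 mol): C 7.005, H 8.004, O 1.000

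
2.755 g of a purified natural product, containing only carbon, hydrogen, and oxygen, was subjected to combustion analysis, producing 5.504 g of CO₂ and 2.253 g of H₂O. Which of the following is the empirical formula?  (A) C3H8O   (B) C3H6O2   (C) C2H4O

(C) C2H4O

mol C = 5.504 g CO₂ ÷ 44.009 g/mol = 0.12507 mol
mol H = 2 × 2.253 g H₂O ÷ 18.015 g/mol = 0.25012 mol
mass O = 2.755 − (1.5022 + 0.25213) = 1.0007 g → mol O = 1.0007 ÷ 15.999 = 0.062549 mol
Divide by the smallest (0.062549 mol): C 1.999, H 3.999, O 1.000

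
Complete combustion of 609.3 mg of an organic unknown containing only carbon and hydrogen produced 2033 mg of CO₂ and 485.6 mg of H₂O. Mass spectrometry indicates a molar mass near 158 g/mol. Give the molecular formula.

mol C = 2.033 g CO₂ ÷ 44.009 g/mol = 0.046195 mol
mol H = 2 × 0.4856 g H₂O ÷ 18.015 g/mol = 0.053911 mol
Divide by the smallest (0.046195 mol): C 1.000, H 1.167
Multiplying each by 6 gives whole numbers: C 6.00, H 7.00
Empirical formula: C6H7
Empirical-formula mass = 79.12 g/mol; 158 ÷ 79.12 ≈ 2, so the molecular formula is C12H14.

C12H14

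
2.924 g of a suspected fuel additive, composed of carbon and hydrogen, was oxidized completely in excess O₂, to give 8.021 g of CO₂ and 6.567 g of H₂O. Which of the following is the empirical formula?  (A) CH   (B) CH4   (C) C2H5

(B) CH4

mol C = 8.021 g CO₂ ÷ 44.009 g/mol = 0.18226 mol
mol H = 2 × 6.567 g H₂O ÷ 18.015 g/mol = 0.72906 mol
Divide by the smallest (0.18226 mol): C 1.000, H 4.000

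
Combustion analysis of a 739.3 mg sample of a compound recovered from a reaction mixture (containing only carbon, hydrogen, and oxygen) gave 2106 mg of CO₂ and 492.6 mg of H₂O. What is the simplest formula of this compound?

C7H8O

mol C = 2.106 g CO₂ ÷ 44.009 g/mol = 0.047854 mol
mol H = 2 × 0.4926 g H₂O ÷ 18.015 g/mol = 0.054688 mol
mass O = 0.7393 − (0.57477 + 0.055125) = 0.10940 g → mol O = 0.10940 ÷ 15.999 = 0.0068381 mol
Divide by the smallest (0.0068381 mol): C 6.998, H 7.998, O 1.000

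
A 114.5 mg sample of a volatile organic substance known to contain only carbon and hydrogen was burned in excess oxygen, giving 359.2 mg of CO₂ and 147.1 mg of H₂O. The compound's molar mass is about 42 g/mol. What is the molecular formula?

C3H6

mol C = 0.3592 g CO₂ ÷ 44.009 g/mol = 0.0081620 mol
mol H = 2 × 0.1471 g H₂O ÷ 18.015 g/mol = 0.016331 mol
Divide by the smallest (0.0081620 mol): C 1.000, H 2.001
Empirical formula: CH2
Empirical-formula mass = 14.03 g/mol; 42 ÷ 14.03 ≈ 3, so the molecular formula is C3H6.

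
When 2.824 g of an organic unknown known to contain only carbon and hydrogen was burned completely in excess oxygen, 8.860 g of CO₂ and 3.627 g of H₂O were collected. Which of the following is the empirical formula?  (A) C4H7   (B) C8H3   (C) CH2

mol C = 8.860 g CO₂ ÷ 44.009 g/mol = 0.20132 mol
mol H = 2 × 3.627 g H₂O ÷ 18.015 g/mol = 0.40266 mol
Divide by the smallest (0.20132 mol): C 1.000, H 2.000

(C) CH2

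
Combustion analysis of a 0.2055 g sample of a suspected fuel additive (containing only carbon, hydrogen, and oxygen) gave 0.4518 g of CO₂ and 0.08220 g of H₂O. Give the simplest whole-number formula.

mol C = 0.4518 g CO₂ ÷ 44.009 g/mol = 0.010266 mol
mol H = 2 × 0.08220 g H₂O ÷ 18.015 g/mol = 0.0091257 mol
mass O = 0.2055 − (0.12331 + 0.0091987) = 0.072995 g → mol O = 0.072995 ÷ 15.999 = 0.0045625 mol
Divide by the smallest (0.0045625 mol): C 2.250, H 2.000, O 1.000
Multiplying each by 4 gives whole numbers: C 9.00, H 8.00, O 4.00

C9H8O4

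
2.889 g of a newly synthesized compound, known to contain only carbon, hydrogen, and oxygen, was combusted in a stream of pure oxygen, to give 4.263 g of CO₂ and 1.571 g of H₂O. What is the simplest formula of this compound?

mol C = 4.263 g CO₂ ÷ 44.009 g/mol = 0.096867 mol
mol H = 2 × 1.571 g H₂O ÷ 18.015 g/mol = 0.17441 mol
mass O = 2.889 − (1.1635 + 0.17581) = 1.5497 g → mol O = 1.5497 ÷ 15.999 = 0.096864 mol
Divide by the smallest (0.096864 mol): C 1.000, H 1.801, O 1.000
Multiplying each by 5 gives whole numbers: C 5.00, H 9.00, O 5.00

C5H9O5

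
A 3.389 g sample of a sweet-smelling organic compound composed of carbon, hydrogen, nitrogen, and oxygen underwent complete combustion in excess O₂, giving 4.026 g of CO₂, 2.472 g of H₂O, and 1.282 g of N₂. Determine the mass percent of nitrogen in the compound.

mol C = 4.026 g CO₂ ÷ 44.009 g/mol = 0.091481 mol
mol H = 2 × 2.472 g H₂O ÷ 18.015 g/mol = 0.27444 mol
mol N = 2 × 1.282 g N₂ ÷ 28.014 g/mol = 0.091526 mol
mass O = 3.389 − (1.0988 + 0.27663 + 1.2820) = 0.73158 g → mol O = 0.73158 ÷ 15.999 = 0.045727 mol
mass % N = 1.2820 g ÷ 3.389 g × 100%

37.83%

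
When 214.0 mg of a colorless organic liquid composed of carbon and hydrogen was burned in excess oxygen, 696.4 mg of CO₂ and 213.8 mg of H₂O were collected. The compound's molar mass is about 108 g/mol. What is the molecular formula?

C8H12

mol C = 0.6964 g CO₂ ÷ 44.009 g/mol = 0.015824 mol
mol H = 2 × 0.2138 g H₂O ÷ 18.015 g/mol = 0.023736 mol
Divide by the smallest (0.015824 mol): C 1.000, H 1.500
Multiplying each by 2 gives whole numbers: C 2.00, H 3.00
Empirical formula: C2H3
Empirical-formula mass = 27.05 g/mol; 108 ÷ 27.05 ≈ 4, so the molecular formula is C8H12.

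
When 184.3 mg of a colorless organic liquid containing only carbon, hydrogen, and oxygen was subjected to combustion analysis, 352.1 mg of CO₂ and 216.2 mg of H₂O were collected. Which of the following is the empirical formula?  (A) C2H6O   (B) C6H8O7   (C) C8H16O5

(A) C2H6O

mol C = 0.3521 g CO₂ ÷ 44.009 g/mol = 0.0080006 mol
mol H = 2 × 0.2162 g H₂O ÷ 18.015 g/mol = 0.024002 mol
mass O = 0.1843 − (0.096096 + 0.024194) = 0.064010 g → mol O = 0.064010 ÷ 15.999 = 0.0040009 mol
Divide by the smallest (0.0040009 mol): C 2.000, H 5.999, O 1.000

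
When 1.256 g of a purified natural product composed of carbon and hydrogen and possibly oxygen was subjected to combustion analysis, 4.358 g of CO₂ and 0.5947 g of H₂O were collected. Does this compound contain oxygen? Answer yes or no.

no

mol C = 4.358 g CO₂ ÷ 44.009 g/mol = 0.099025 mol
mol H = 2 × 0.5947 g H₂O ÷ 18.015 g/mol = 0.066023 mol
C and H together account for 1.2559 g — essentially the entire 1.256 g sample — so the compound contains no oxygen.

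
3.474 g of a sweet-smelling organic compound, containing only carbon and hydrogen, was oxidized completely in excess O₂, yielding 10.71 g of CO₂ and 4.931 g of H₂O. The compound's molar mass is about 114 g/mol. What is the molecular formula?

C8H18

mol C = 10.71 g CO₂ ÷ 44.009 g/mol = 0.24336 mol
mol H = 2 × 4.931 g H₂O ÷ 18.015 g/mol = 0.54743 mol
Divide by the smallest (0.24336 mol): C 1.000, H 2.249
Multiplying each by 4 gives whole numbers: C 4.00, H 9.00
Empirical formula: C4H9
Empirical-formula mass = 57.12 g/mol; 114 ÷ 57.12 ≈ 2, so the molecular formula is C8H18.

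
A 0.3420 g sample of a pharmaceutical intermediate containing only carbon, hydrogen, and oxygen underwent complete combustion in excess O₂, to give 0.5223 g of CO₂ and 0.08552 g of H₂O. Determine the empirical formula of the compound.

mol C = 0.5223 g CO₂ ÷ 44.009 g/mol = 0.011868 mol
mol H = 2 × 0.08552 g H₂O ÷ 18.015 g/mol = 0.0094943 mol
mass O = 0.3420 − (0.14255 + 0.0095703) = 0.18988 g → mol O = 0.18988 ÷ 15.999 = 0.011868 mol
Divide by the smallest (0.0094943 mol): C 1.250, H 1.000, O 1.250
Multiplying each by 4 gives whole numbers: C 5.00, H 4.00, O 5.00

C5H4O5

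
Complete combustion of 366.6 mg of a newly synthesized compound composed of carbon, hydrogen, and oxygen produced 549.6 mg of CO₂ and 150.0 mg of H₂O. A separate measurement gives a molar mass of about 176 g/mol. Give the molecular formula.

mol C = 0.5496 g CO₂ ÷ 44.009 g/mol = 0.012488 mol
mol H = 2 × 0.1500 g H₂O ÷ 18.015 g/mol = 0.016653 mol
mass O = 0.3666 − (0.15000 + 0.016786) = 0.19982 g → mol O = 0.19982 ÷ 15.999 = 0.012489 mol
Divide by the smallest (0.012488 mol): C 1.000, H 1.333, O 1.000
Multiplying each by 3 gives whole numbers: C 3.00, H 4.00, O 3.00
Empirical formula: C3H4O3
Empirical-formula mass = 88.06 g/mol; 176 ÷ 88.06 ≈ 2, so the molecular formula is C6H8O6.

C6H8O6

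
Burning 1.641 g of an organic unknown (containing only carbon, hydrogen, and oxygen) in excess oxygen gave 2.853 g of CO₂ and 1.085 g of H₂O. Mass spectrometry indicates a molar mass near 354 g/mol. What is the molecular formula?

mol C = 2.853 g CO₂ ÷ 44.009 g/mol = 0.064828 mol
mol H = 2 × 1.085 g H₂O ÷ 18.015 g/mol = 0.12046 mol
mass O = 1.641 − (0.77864 + 0.12142) = 0.74094 g → mol O = 0.74094 ÷ 15.999 = 0.046311 mol
Divide by the smallest (0.046311 mol): C 1.400, H 2.601, O 1.000
Multiplying each by 5 gives whole numbers: C 7.00, H 13.00, O 5.00
Empirical formula: C7H13O5
Empirical-formula mass = 177.18 g/mol; 354 ÷ 177.18 ≈ 2, so the molecular formula is C14H26O10.

C14H26O10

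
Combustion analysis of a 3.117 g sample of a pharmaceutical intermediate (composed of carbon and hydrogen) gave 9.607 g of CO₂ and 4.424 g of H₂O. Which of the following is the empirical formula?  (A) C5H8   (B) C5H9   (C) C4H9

mol C = 9.607 g CO₂ ÷ 44.009 g/mol = 0.21830 mol
mol H = 2 × 4.424 g H₂O ÷ 18.015 g/mol = 0.49115 mol
Divide by the smallest (0.21830 mol): C 1.000, H 2.250
Multiplying each by 4 gives whole numbers: C 4.00, H 9.00

(C) C4H9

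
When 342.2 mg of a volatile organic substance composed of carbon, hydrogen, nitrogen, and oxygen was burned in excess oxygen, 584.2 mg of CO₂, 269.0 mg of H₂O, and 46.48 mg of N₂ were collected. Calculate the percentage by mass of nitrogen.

13.58%

mol C = 0.5842 g CO₂ ÷ 44.009 g/mol = 0.013275 mol
mol H = 2 × 0.2690 g H₂O ÷ 18.015 g/mol = 0.029864 mol
mol N = 2 × 0.04648 g N₂ ÷ 28.014 g/mol = 0.0033183 mol
mass O = 0.3422 − (0.15944 + 0.030103 + 0.046480) = 0.10618 g → mol O = 0.10618 ÷ 15.999 = 0.0066364 mol
mass % N = 0.046480 g ÷ 0.3422 g × 100%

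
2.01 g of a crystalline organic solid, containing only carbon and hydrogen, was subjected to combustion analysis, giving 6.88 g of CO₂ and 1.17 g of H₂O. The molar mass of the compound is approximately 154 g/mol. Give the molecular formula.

C12H10

mol C = 6.88 g CO₂ ÷ 44.009 g/mol = 0.1563 mol
mol H = 2 × 1.17 g H₂O ÷ 18.015 g/mol = 0.1299 mol
Divide by the smallest (0.1299 mol): C 1.204, H 1.000
Multiplying each by 5 gives whole numbers: C 6.02, H 5.00
Empirical formula: C6H5
Empirical-formula mass = 77.11 g/mol; 154 ÷ 77.11 ≈ 2, so the molecular formula is C12H10.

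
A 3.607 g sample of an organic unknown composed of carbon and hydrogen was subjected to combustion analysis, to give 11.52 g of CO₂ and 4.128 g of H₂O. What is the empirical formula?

mol C = 11.52 g CO₂ ÷ 44.009 g/mol = 0.26176 mol
mol H = 2 × 4.128 g H₂O ÷ 18.015 g/mol = 0.45828 mol
Divide by the smallest (0.26176 mol): C 1.000, H 1.751
Multiplying each by 4 gives whole numbers: C 4.00, H 7.00

C4H7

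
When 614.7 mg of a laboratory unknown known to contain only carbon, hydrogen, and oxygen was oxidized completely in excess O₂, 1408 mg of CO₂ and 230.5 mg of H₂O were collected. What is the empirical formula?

C5H4O2

mol C = 1.408 g CO₂ ÷ 44.009 g/mol = 0.031993 mol
mol H = 2 × 0.2305 g H₂O ÷ 18.015 g/mol = 0.025590 mol
mass O = 0.6147 − (0.38427 + 0.025795) = 0.20463 g → mol O = 0.20463 ÷ 15.999 = 0.012790 mol
Divide by the smallest (0.012790 mol): C 2.501, H 2.001, O 1.000
Multiplying each by 2 gives whole numbers: C 5.00, H 4.00, O 2.00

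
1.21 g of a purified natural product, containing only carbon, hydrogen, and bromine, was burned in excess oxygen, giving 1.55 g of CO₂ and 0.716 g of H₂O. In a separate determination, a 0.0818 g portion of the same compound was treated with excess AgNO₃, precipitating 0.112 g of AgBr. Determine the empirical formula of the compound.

mol C = 1.55 g CO₂ ÷ 44.009 g/mol = 0.03522 mol
mol H = 2 × 0.716 g H₂O ÷ 18.015 g/mol = 0.07949 mol
From the AgBr data: mol Br per gram of compound = (0.112 ÷ 187.772) ÷ 0.0818 = 0.007292 mol/g, so in the 1.21 g combustion sample mol Br = 0.008823 mol
Divide by the smallest (0.008823 mol): C 3.992, H 9.009, Br 1.000

C4H9Br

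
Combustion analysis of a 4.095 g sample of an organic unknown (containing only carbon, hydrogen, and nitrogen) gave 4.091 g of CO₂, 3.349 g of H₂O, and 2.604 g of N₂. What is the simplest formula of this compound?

CH4N2

mol C = 4.091 g CO₂ ÷ 44.009 g/mol = 0.092958 mol
mol H = 2 × 3.349 g H₂O ÷ 18.015 g/mol = 0.37180 mol
mol N = 2 × 2.604 g N₂ ÷ 28.014 g/mol = 0.18591 mol
Divide by the smallest (0.092958 mol): C 1.000, H 4.000, N 2.000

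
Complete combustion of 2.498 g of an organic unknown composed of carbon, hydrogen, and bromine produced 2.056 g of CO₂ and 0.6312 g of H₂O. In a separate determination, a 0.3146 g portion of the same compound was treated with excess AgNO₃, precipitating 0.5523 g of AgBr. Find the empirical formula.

mol C = 2.056 g CO₂ ÷ 44.009 g/mol = 0.046718 mol
mol H = 2 × 0.6312 g H₂O ÷ 18.015 g/mol = 0.070075 mol
From the AgBr data: mol Br per gram of compound = (0.5523 ÷ 187.772) ÷ 0.3146 = 0.0093494 mol/g, so in the 2.498 g combustion sample mol Br = 0.023355 mol
Divide by the smallest (0.023355 mol): C 2.000, H 3.000, Br 1.000

C2H3Br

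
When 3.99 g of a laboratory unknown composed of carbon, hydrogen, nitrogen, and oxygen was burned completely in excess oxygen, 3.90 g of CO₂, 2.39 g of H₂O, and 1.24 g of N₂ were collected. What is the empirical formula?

mol C = 3.90 g CO₂ ÷ 44.009 g/mol = 0.08862 mol
mol H = 2 × 2.39 g H₂O ÷ 18.015 g/mol = 0.2653 mol
mol N = 2 × 1.24 g N₂ ÷ 28.014 g/mol = 0.08853 mol
mass O = 3.99 − (1.064 + 0.2675 + 1.240) = 1.418 g → mol O = 1.418 ÷ 15.999 = 0.08864 mol
Divide by the smallest (0.08853 mol): C 1.001, H 2.997, N 1.000, O 1.001

CH3NO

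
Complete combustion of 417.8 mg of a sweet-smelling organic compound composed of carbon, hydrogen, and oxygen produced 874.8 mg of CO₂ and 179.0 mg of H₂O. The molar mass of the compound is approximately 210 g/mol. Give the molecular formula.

C10H10O5

mol C = 0.8748 g CO₂ ÷ 44.009 g/mol = 0.019878 mol
mol H = 2 × 0.1790 g H₂O ÷ 18.015 g/mol = 0.019872 mol
mass O = 0.4178 − (0.23875 + 0.020031) = 0.15902 g → mol O = 0.15902 ÷ 15.999 = 0.0099392 mol
Divide by the smallest (0.0099392 mol): C 2.000, H 1.999, O 1.000
Empirical formula: C2H2O
Empirical-formula mass = 42.04 g/mol; 210 ÷ 42.04 ≈ 5, so the molecular formula is C10H10O5.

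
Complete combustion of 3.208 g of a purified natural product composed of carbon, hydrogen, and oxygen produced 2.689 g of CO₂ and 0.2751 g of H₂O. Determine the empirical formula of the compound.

mol C = 2.689 g CO₂ ÷ 44.009 g/mol = 0.061101 mol
mol H = 2 × 0.2751 g H₂O ÷ 18.015 g/mol = 0.030541 mol
mass O = 3.208 − (0.73389 + 0.030786) = 2.4433 g → mol O = 2.4433 ÷ 15.999 = 0.15272 mol
Divide by the smallest (0.030541 mol): C 2.001, H 1.000, O 5.000

C2HO5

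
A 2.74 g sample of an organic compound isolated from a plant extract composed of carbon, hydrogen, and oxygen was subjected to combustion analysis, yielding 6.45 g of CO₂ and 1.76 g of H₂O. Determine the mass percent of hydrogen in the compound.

7.2%

mol C = 6.45 g CO₂ ÷ 44.009 g/mol = 0.1466 mol
mol H = 2 × 1.76 g H₂O ÷ 18.015 g/mol = 0.1954 mol
mass O = 2.74 − (1.760 + 0.1970) = 0.7827 g → mol O = 0.7827 ÷ 15.999 = 0.04892 mol
mass % H = 0.1970 g ÷ 2.74 g × 100%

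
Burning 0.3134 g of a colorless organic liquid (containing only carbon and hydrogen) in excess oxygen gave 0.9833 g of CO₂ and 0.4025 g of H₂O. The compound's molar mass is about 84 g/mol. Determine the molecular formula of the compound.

C6H12

mol C = 0.9833 g CO₂ ÷ 44.009 g/mol = 0.022343 mol
mol H = 2 × 0.4025 g H₂O ÷ 18.015 g/mol = 0.044685 mol
Divide by the smallest (0.022343 mol): C 1.000, H 2.000
Empirical formula: CH2
Empirical-formula mass = 14.03 g/mol; 84 ÷ 14.03 ≈ 6, so the molecular formula is C6H12.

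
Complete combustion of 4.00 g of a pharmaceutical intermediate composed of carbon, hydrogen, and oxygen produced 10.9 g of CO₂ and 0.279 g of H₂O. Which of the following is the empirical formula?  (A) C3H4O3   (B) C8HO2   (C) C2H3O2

mol C = 10.9 g CO₂ ÷ 44.009 g/mol = 0.2477 mol
mol H = 2 × 0.279 g H₂O ÷ 18.015 g/mol = 0.03097 mol
mass O = 4.00 − (2.975 + 0.03122) = 0.9939 g → mol O = 0.9939 ÷ 15.999 = 0.06212 mol
Divide by the smallest (0.03097 mol): C 7.996, H 1.000, O 2.006

(B) C8HO2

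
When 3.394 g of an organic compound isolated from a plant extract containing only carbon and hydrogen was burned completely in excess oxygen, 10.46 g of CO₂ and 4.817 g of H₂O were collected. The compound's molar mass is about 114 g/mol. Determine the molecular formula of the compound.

mol C = 10.46 g CO₂ ÷ 44.009 g/mol = 0.23768 mol
mol H = 2 × 4.817 g H₂O ÷ 18.015 g/mol = 0.53478 mol
Divide by the smallest (0.23768 mol): C 1.000, H 2.250
Multiplying each by 4 gives whole numbers: C 4.00, H 9.00
Empirical formula: C4H9
Empirical-formula mass = 57.12 g/mol; 114 ÷ 57.12 ≈ 2, so the molecular formula is C8H18.

C8H18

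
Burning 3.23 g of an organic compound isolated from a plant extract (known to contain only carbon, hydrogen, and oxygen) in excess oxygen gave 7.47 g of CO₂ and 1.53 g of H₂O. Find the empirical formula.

mol C = 7.47 g CO₂ ÷ 44.009 g/mol = 0.1697 mol
mol H = 2 × 1.53 g H₂O ÷ 18.015 g/mol = 0.1699 mol
mass O = 3.23 − (2.039 + 0.1712) = 1.020 g → mol O = 1.020 ÷ 15.999 = 0.06376 mol
Divide by the smallest (0.06376 mol): C 2.662, H 2.664, O 1.000
Multiplying each by 3 gives whole numbers: C 7.99, H 7.99, O 3.00

C8H8O3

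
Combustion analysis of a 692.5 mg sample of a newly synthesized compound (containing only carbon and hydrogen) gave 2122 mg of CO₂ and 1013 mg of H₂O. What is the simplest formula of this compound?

C3H7

mol C = 2.122 g CO₂ ÷ 44.009 g/mol = 0.048217 mol
mol H = 2 × 1.013 g H₂O ÷ 18.015 g/mol = 0.11246 mol
Divide by the smallest (0.048217 mol): C 1.000, H 2.332
Multiplying each by 3 gives whole numbers: C 3.00, H 7.00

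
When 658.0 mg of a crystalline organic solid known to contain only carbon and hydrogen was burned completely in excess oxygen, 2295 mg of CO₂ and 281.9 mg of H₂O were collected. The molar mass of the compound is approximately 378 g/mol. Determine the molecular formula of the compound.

C30H18

mol C = 2.295 g CO₂ ÷ 44.009 g/mol = 0.052148 mol
mol H = 2 × 0.2819 g H₂O ÷ 18.015 g/mol = 0.031296 mol
Divide by the smallest (0.031296 mol): C 1.666, H 1.000
Multiplying each by 3 gives whole numbers: C 5.00, H 3.00
Empirical formula: C5H3
Empirical-formula mass = 63.08 g/mol; 378 ÷ 63.08 ≈ 6, so the molecular formula is C30H18.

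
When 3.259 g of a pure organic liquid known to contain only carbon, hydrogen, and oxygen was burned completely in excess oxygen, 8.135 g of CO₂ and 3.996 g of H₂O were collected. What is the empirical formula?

C5H12O

mol C = 8.135 g CO₂ ÷ 44.009 g/mol = 0.18485 mol
mol H = 2 × 3.996 g H₂O ÷ 18.015 g/mol = 0.44363 mol
mass O = 3.259 − (2.2202 + 0.44718) = 0.59160 g → mol O = 0.59160 ÷ 15.999 = 0.036978 mol
Divide by the smallest (0.036978 mol): C 4.999, H 11.997, O 1.000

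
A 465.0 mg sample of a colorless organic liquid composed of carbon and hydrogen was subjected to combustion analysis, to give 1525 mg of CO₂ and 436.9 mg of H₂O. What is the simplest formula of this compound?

mol C = 1.525 g CO₂ ÷ 44.009 g/mol = 0.034652 mol
mol H = 2 × 0.4369 g H₂O ÷ 18.015 g/mol = 0.048504 mol
Divide by the smallest (0.034652 mol): C 1.000, H 1.400
Multiplying each by 5 gives whole numbers: C 5.00, H 7.00

C5H7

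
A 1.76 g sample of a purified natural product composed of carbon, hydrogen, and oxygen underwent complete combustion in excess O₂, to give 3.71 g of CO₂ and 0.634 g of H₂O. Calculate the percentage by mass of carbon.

57.5%

mol C = 3.71 g CO₂ ÷ 44.009 g/mol = 0.08430 mol
mol H = 2 × 0.634 g H₂O ÷ 18.015 g/mol = 0.07039 mol
mass O = 1.76 − (1.013 + 0.07095) = 0.6765 g → mol O = 0.6765 ÷ 15.999 = 0.04228 mol
mass % C = 1.013 g ÷ 1.76 g × 100%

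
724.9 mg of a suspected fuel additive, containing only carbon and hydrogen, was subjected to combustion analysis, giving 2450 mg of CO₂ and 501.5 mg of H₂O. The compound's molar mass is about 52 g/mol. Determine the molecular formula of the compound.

C4H4

mol C = 2.450 g CO₂ ÷ 44.009 g/mol = 0.055670 mol
mol H = 2 × 0.5015 g H₂O ÷ 18.015 g/mol = 0.055676 mol
Divide by the smallest (0.055670 mol): C 1.000, H 1.000
Empirical formula: CH
Empirical-formula mass = 13.02 g/mol; 52 ÷ 13.02 ≈ 4, so the molecular formula is C4H4.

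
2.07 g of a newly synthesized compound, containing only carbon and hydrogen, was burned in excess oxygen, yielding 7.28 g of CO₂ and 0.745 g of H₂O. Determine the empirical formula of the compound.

mol C = 7.28 g CO₂ ÷ 44.009 g/mol = 0.1654 mol
mol H = 2 × 0.745 g H₂O ÷ 18.015 g/mol = 0.08271 mol
Divide by the smallest (0.08271 mol): C 2.000, H 1.000

C2H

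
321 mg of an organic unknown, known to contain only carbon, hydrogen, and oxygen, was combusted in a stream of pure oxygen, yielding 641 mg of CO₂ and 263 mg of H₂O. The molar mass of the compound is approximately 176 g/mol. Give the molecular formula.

mol C = 0.641 g CO₂ ÷ 44.009 g/mol = 0.01457 mol
mol H = 2 × 0.263 g H₂O ÷ 18.015 g/mol = 0.02920 mol
mass O = 0.321 − (0.1749 + 0.02943) = 0.1166 g → mol O = 0.1166 ÷ 15.999 = 0.007290 mol
Divide by the smallest (0.007290 mol): C 1.998, H 4.005, O 1.000
Empirical formula: C2H4O
Empirical-formula mass = 44.05 g/mol; 176 ÷ 44.05 ≈ 4, so the molecular formula is C8H16O4.

C8H16O4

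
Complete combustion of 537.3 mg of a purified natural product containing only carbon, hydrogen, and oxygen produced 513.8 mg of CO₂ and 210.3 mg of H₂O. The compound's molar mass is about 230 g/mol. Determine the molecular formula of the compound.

C5H10O10

mol C = 0.5138 g CO₂ ÷ 44.009 g/mol = 0.011675 mol
mol H = 2 × 0.2103 g H₂O ÷ 18.015 g/mol = 0.023347 mol
mass O = 0.5373 − (0.14023 + 0.023534) = 0.37354 g → mol O = 0.37354 ÷ 15.999 = 0.023348 mol
Divide by the smallest (0.011675 mol): C 1.000, H 2.000, O 2.000
Empirical formula: CH2O2
Empirical-formula mass = 46.02 g/mol; 230 ÷ 46.02 ≈ 5, so the molecular formula is C5H10O10.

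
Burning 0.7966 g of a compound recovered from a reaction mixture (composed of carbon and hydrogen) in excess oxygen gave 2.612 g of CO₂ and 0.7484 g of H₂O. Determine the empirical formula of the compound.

mol C = 2.612 g CO₂ ÷ 44.009 g/mol = 0.059351 mol
mol H = 2 × 0.7484 g H₂O ÷ 18.015 g/mol = 0.083086 mol
Divide by the smallest (0.059351 mol): C 1.000, H 1.400
Multiplying each by 5 gives whole numbers: C 5.00, H 7.00

C5H7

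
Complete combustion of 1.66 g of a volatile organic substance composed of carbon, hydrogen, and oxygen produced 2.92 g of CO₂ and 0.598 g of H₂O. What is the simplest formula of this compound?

mol C = 2.92 g CO₂ ÷ 44.009 g/mol = 0.06635 mol
mol H = 2 × 0.598 g H₂O ÷ 18.015 g/mol = 0.06639 mol
mass O = 1.66 − (0.7969 + 0.06692) = 0.7961 g → mol O = 0.7961 ÷ 15.999 = 0.04976 mol
Divide by the smallest (0.04976 mol): C 1.333, H 1.334, O 1.000
Multiplying each by 3 gives whole numbers: C 4.00, H 4.00, O 3.00

C4H4O3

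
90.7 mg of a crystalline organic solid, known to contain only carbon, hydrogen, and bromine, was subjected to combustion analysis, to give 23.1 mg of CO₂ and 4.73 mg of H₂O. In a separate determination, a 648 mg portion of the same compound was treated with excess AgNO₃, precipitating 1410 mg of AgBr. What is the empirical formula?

CHBr2

mol C = 0.0231 g CO₂ ÷ 44.009 g/mol = 0.0005249 mol
mol H = 2 × 0.00473 g H₂O ÷ 18.015 g/mol = 0.0005251 mol
From the AgBr data: mol Br per gram of compound = (1.41 ÷ 187.772) ÷ 0.648 = 0.01159 mol/g, so in the 0.0907 g combustion sample mol Br = 0.001051 mol
Divide by the smallest (0.0005249 mol): C 1.000, H 1.000, Br 2.002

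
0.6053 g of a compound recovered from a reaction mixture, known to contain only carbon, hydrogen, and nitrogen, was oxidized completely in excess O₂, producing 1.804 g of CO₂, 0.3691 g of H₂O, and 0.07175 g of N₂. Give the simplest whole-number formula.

C8H8N

mol C = 1.804 g CO₂ ÷ 44.009 g/mol = 0.040992 mol
mol H = 2 × 0.3691 g H₂O ÷ 18.015 g/mol = 0.040977 mol
mol N = 2 × 0.07175 g N₂ ÷ 28.014 g/mol = 0.0051224 mol
Divide by the smallest (0.0051224 mol): C 8.002, H 8.000, N 1.000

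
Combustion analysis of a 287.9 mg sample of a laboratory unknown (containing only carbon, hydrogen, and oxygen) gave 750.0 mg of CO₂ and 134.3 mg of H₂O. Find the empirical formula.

C8H7O2

mol C = 0.7500 g CO₂ ÷ 44.009 g/mol = 0.017042 mol
mol H = 2 × 0.1343 g H₂O ÷ 18.015 g/mol = 0.014910 mol
mass O = 0.2879 − (0.20469 + 0.015029) = 0.068180 g → mol O = 0.068180 ÷ 15.999 = 0.0042615 mol
Divide by the smallest (0.0042615 mol): C 3.999, H 3.499, O 1.000
Multiplying each by 2 gives whole numbers: C 8.00, H 7.00, O 2.00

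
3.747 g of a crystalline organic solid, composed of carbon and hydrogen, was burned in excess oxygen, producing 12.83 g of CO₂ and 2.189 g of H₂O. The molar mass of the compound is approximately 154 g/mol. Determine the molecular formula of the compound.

C12H10

mol C = 12.83 g CO₂ ÷ 44.009 g/mol = 0.29153 mol
mol H = 2 × 2.189 g H₂O ÷ 18.015 g/mol = 0.24302 mol
Divide by the smallest (0.24302 mol): C 1.200, H 1.000
Multiplying each by 5 gives whole numbers: C 6.00, H 5.00
Empirical formula: C6H5
Empirical-formula mass = 77.11 g/mol; 154 ÷ 77.11 ≈ 2, so the molecular formula is C12H10.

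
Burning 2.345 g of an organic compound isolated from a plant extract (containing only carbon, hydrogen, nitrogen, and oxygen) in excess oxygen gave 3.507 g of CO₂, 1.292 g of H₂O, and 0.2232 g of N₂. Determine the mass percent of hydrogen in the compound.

6.17%

mol C = 3.507 g CO₂ ÷ 44.009 g/mol = 0.079688 mol
mol H = 2 × 1.292 g H₂O ÷ 18.015 g/mol = 0.14344 mol
mol N = 2 × 0.2232 g N₂ ÷ 28.014 g/mol = 0.015935 mol
mass O = 2.345 − (0.95714 + 0.14458 + 0.22320) = 1.0201 g → mol O = 1.0201 ÷ 15.999 = 0.063759 mol
mass % H = 0.14458 g ÷ 2.345 g × 100%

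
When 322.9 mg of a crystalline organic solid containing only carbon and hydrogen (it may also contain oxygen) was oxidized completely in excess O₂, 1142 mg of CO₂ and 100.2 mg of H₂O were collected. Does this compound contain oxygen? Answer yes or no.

mol C = 1.142 g CO₂ ÷ 44.009 g/mol = 0.025949 mol
mol H = 2 × 0.1002 g H₂O ÷ 18.015 g/mol = 0.011124 mol
C and H together account for 0.32289 g — essentially the entire 0.3229 g sample — so the compound contains no oxygen.

no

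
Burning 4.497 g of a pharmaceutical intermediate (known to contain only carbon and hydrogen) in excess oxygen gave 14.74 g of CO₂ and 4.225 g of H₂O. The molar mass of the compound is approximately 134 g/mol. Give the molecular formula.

C10H14

mol C = 14.74 g CO₂ ÷ 44.009 g/mol = 0.33493 mol
mol H = 2 × 4.225 g H₂O ÷ 18.015 g/mol = 0.46905 mol
Divide by the smallest (0.33493 mol): C 1.000, H 1.400
Multiplying each by 5 gives whole numbers: C 5.00, H 7.00
Empirical formula: C5H7
Empirical-formula mass = 67.11 g/mol; 134 ÷ 67.11 ≈ 2, so the molecular formula is C10H14.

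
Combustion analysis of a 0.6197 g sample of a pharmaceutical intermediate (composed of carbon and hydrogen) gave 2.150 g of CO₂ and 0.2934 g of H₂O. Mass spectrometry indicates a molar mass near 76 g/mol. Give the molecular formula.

mol C = 2.150 g CO₂ ÷ 44.009 g/mol = 0.048854 mol
mol H = 2 × 0.2934 g H₂O ÷ 18.015 g/mol = 0.032573 mol
Divide by the smallest (0.032573 mol): C 1.500, H 1.000
Multiplying each by 2 gives whole numbers: C 3.00, H 2.00
Empirical formula: C3H2
Empirical-formula mass = 38.05 g/mol; 76 ÷ 38.05 ≈ 2, so the molecular formula is C6H4.

C6H4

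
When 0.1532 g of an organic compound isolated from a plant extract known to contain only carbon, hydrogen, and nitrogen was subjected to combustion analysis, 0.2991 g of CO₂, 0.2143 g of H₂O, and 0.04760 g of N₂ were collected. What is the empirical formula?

C2H7N

mol C = 0.2991 g CO₂ ÷ 44.009 g/mol = 0.0067963 mol
mol H = 2 × 0.2143 g H₂O ÷ 18.015 g/mol = 0.023791 mol
mol N = 2 × 0.04760 g N₂ ÷ 28.014 g/mol = 0.0033983 mol
Divide by the smallest (0.0033983 mol): C 2.000, H 7.001, N 1.000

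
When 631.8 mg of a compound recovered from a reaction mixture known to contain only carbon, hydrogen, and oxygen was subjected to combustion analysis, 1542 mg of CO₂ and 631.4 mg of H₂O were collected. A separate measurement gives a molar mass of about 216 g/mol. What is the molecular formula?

mol C = 1.542 g CO₂ ÷ 44.009 g/mol = 0.035038 mol
mol H = 2 × 0.6314 g H₂O ÷ 18.015 g/mol = 0.070097 mol
mass O = 0.6318 − (0.42084 + 0.070658) = 0.14030 g → mol O = 0.14030 ÷ 15.999 = 0.0087691 mol
Divide by the smallest (0.0087691 mol): C 3.996, H 7.994, O 1.000
Empirical formula: C4H8O
Empirical-formula mass = 72.11 g/mol; 216 ÷ 72.11 ≈ 3, so the molecular formula is C12H24O3.

C12H24O3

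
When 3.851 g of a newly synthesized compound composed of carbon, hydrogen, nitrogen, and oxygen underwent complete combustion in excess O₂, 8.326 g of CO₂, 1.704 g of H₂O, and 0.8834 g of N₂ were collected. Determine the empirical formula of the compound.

mol C = 8.326 g CO₂ ÷ 44.009 g/mol = 0.18919 mol
mol H = 2 × 1.704 g H₂O ÷ 18.015 g/mol = 0.18918 mol
mol N = 2 × 0.8834 g N₂ ÷ 28.014 g/mol = 0.063068 mol
mass O = 3.851 − (2.2723 + 0.19069 + 0.88340) = 0.50457 g → mol O = 0.50457 ÷ 15.999 = 0.031537 mol
Divide by the smallest (0.031537 mol): C 5.999, H 5.998, N 2.000, O 1.000

C6H6N2O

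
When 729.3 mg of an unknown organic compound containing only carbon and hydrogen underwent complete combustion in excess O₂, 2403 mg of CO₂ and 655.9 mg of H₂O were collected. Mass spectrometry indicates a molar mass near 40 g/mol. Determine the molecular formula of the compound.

C3H4

mol C = 2.403 g CO₂ ÷ 44.009 g/mol = 0.054602 mol
mol H = 2 × 0.6559 g H₂O ÷ 18.015 g/mol = 0.072817 mol
Divide by the smallest (0.054602 mol): C 1.000, H 1.334
Multiplying each by 3 gives whole numbers: C 3.00, H 4.00
Empirical formula: C3H4
Empirical-formula mass = 40.06 g/mol; 40 ÷ 40.06 ≈ 1, so the molecular formula is C3H4.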